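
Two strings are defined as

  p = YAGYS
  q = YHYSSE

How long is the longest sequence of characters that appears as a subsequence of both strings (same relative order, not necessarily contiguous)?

Let dp[i][j] be the LCS length of the first i characters of p and the first j characters of q. dp[i][j] = dp[i-1][j-1]+1 when the i-th and j-th characters match, else max(dp[i-1][j], dp[i][j-1]).
    ·  Y  H  Y  S  S  E
 ·  0  0  0  0  0  0  0
 Y  0  1  1  1  1  1  1
 A  0  1  1  1  1  1  1
 G  0  1  1  1  1  1  1
 Y  0  1  1  2  2  2  2
 S  0  1  1  2  3  3  3
dp[5][6] = 3. One LCS (by backtracking along matches): YYS.

3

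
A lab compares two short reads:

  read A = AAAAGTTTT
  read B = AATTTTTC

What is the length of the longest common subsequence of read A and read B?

Taking A at read A[1]=read B[1] → A at read A[2]=read B[2] → T at read A[6]=read B[4] → T at read A[7]=read B[5] → T at read A[8]=read B[6] → T at read A[9]=read B[7] gives a common subsequence of length 6. The LCS DP gives dp[9][8] = 6, so this is optimal.

6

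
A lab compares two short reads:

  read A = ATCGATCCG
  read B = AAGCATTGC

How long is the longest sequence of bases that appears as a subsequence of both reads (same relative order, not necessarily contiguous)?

5

Let dp[i][j] be the LCS length of the first i bases of read A and the first j bases of read B. dp[i][j] = dp[i-1][j-1]+1 when the i-th and j-th bases match, else max(dp[i-1][j], dp[i][j-1]).
    ·  A  A  G  C  A  T  T  G  C
 ·  0  0  0  0  0  0  0  0  0  0
 A  0  1  1  1  1  1  1  1  1  1
 T  0  1  1  1  1  1  2  2  2  2
 C  0  1  1  1  2  2  2  2  2  3
 G  0  1  1  2  2  2  2  2  3  3
 A  0  1  2  2  2  3  3  3  3  3
 T  0  1  2  2  2  3  4  4  4  4
 C  0  1  2  2  3  3  4  4  4  5
 C  0  1  2  2  3  3  4  4  4  5
 G  0  1  2  3  3  3  4  4  5  5
dp[9][9] = 5. One LCS (by backtracking along matches): ACATC.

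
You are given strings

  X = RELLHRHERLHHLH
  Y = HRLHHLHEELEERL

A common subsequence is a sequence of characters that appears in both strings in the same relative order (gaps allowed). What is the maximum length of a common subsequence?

Pick R at X[1]=Y[2]; then L at X[3]=Y[3]; then L at X[4]=Y[6]; then H at X[5]=Y[7]; then E at X[8]=Y[12]; then R at X[9]=Y[13]; then L at X[13]=Y[14]; all 7 characters appear in both, in order. dp[14][14] = 7 confirms this is the maximum.

7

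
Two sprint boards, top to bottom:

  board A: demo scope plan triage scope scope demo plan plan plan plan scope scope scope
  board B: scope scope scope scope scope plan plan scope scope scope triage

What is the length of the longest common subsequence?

Pick scope (board A #2, board B #3); then scope (board A #5, board B #4); then scope (board A #6, board B #5); then plan (board A #10, board B #6); then plan (board A #11, board B #7); then scope (board A #12, board B #8); then scope (board A #13, board B #9); then scope (board A #14, board B #10); all 8 tasks appear in both, in order, and the DP table's final entry dp[14][11] is also 8, so no common subsequence is longer.

8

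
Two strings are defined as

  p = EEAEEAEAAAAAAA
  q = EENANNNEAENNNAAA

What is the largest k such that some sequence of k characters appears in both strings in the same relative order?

9

Taking E at p[1]=q[1]; then E at p[2]=q[2]; then A at p[3]=q[4]; then E at p[5]=q[8]; then A at p[6]=q[9]; then E at p[7]=q[10]; then A at p[12]=q[14]; then A at p[13]=q[15]; then A at p[14]=q[16] gives a common subsequence of length 9, and the DP table's final entry dp[14][16] is also 9, so no common subsequence is longer.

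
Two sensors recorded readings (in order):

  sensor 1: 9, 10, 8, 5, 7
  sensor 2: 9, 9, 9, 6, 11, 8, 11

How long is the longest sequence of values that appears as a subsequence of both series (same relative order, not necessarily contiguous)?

2

Taking 9 at sensor 1[1]=sensor 2[3] → 8 at sensor 1[3]=sensor 2[6] gives a common subsequence of length 2, and the DP table's final entry dp[5][7] is also 2, so no common subsequence is longer.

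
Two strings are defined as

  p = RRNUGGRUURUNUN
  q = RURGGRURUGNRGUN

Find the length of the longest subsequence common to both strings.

One common subsequence of length 11: R at p[1]=q[1]; then R at p[2]=q[3]; then G at p[5]=q[4]; then G at p[6]=q[5]; then R at p[7]=q[6]; then U at p[9]=q[7]; then R at p[10]=q[8]; then U at p[11]=q[9]; then N at p[12]=q[11]; then U at p[13]=q[14]; then N at p[14]=q[15]. The LCS DP gives dp[14][15] = 11, so this is optimal.

11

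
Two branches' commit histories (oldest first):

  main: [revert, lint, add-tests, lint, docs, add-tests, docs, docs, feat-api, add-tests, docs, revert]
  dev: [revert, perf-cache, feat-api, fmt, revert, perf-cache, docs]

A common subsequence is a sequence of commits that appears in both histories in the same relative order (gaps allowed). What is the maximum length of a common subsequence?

3

One common subsequence of length 3: revert (main #1, dev #1) → feat-api (main #9, dev #3) → docs (main #11, dev #7), and the DP table's final entry dp[12][7] is also 3, so no common subsequence is longer.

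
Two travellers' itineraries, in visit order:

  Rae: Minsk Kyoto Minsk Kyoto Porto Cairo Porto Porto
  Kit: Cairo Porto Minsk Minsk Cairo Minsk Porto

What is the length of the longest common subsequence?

4

One common subsequence of length 4: Minsk (Rae #1, Kit #3), then Minsk (Rae #3, Kit #4), then Cairo (Rae #6, Kit #5), then Porto (Rae #8, Kit #7), and the DP table's final entry dp[8][7] is also 4, so no common subsequence is longer.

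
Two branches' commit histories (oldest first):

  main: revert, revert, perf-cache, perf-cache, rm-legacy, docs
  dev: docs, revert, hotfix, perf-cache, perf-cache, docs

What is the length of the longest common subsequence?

Taking revert (main #1, dev #2) → perf-cache (main #3, dev #4) → perf-cache (main #4, dev #5) → docs (main #6, dev #6) gives a common subsequence of length 4. dp[6][6] = 4 confirms this is the maximum.

4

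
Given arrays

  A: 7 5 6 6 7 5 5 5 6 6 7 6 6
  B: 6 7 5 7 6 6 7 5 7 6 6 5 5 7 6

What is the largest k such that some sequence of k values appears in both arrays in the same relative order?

Match 7 [1,2]; then 5 [2,3]; then 6 [3,5]; then 6 [4,6]; then 7 [5,7]; then 5 [6,8]; then 5 [7,12]; then 5 [8,13]; then 7 [11,14]; then 6 [13,15] — 10 values in the same relative order in both. dp[13][15] = 10 confirms this is the maximum.

10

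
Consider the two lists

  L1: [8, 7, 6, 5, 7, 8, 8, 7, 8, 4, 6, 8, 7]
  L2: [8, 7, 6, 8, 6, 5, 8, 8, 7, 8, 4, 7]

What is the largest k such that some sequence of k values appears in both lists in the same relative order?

10

One common subsequence of length 10: 8 (L1 #1, L2 #1); then 7 (L1 #2, L2 #2); then 6 (L1 #3, L2 #5); then 5 (L1 #4, L2 #6); then 8 (L1 #6, L2 #7); then 8 (L1 #7, L2 #8); then 7 (L1 #8, L2 #9); then 8 (L1 #9, L2 #10); then 4 (L1 #10, L2 #11); then 7 (L1 #13, L2 #12). The LCS DP gives dp[13][12] = 10, so this is optimal.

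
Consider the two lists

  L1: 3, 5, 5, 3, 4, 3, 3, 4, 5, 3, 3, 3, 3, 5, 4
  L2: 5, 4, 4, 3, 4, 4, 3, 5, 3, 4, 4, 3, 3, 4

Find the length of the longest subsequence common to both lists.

9

One common subsequence of length 9: 5 [2,1] → 3 [4,4] → 4 [5,6] → 3 [6,7] → 3 [7,9] → 4 [8,11] → 3 [12,12] → 3 [13,13] → 4 [15,14]. The LCS DP gives dp[15][14] = 9, so this is optimal.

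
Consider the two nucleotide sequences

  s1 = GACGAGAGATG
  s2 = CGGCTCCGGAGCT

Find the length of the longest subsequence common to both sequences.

7

Let dp[i][j] be the LCS length of the first i bases of s1 and the first j bases of s2. dp[i][j] = dp[i-1][j-1]+1 when the i-th and j-th bases match, else max(dp[i-1][j], dp[i][j-1]).
    ·  C  G  G  C  T  C  C  G  G  A  G  C  T
 ·  0  0  0  0  0  0  0  0  0  0  0  0  0  0
 G  0  0  1  1  1  1  1  1  1  1  1  1  1  1
 A  0  0  1  1  1  1  1  1  1  1  2  2  2  2
 C  0  1  1  1  2  2  2  2  2  2  2  2  3  3
 G  0  1  2  2  2  2  2  2  3  3  3  3  3  3
 A  0  1  2  2  2  2  2  2  3  3  4  4  4  4
 G  0  1  2  3  3  3  3  3  3  4  4  5  5  5
 A  0  1  2  3  3  3  3  3  3  4  5  5  5  5
 G  0  1  2  3  3  3  3  3  4  4  5  6  6  6
 A  0  1  2  3  3  3  3  3  4  4  5  6  6  6
 T  0  1  2  3  3  4  4  4  4  4  5  6  6  7
 G  0  1  2  3  3  4  4  4  5  5  5  6  6  7
dp[11][13] = 7. One LCS (by backtracking along matches): GCGGAGT.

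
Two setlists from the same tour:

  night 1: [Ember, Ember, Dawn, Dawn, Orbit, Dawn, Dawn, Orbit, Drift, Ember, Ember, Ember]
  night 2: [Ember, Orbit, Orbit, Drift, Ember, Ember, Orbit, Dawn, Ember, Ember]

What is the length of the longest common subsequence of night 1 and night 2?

7

Match Ember (night 1 #2, night 2 #1); then Orbit (night 1 #5, night 2 #2); then Orbit (night 1 #8, night 2 #3); then Drift (night 1 #9, night 2 #4); then Ember (night 1 #10, night 2 #6); then Ember (night 1 #11, night 2 #9); then Ember (night 1 #12, night 2 #10) — 7 songs in the same relative order in both, and the DP table's final entry dp[12][10] is also 7, so no common subsequence is longer.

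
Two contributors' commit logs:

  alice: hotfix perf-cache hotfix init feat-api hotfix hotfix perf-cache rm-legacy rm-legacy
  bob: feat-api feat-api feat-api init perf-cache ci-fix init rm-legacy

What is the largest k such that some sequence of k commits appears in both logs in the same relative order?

3

Pick perf-cache [2,5]; then init [4,7]; then rm-legacy [10,8]; all 3 commits appear in both, in order. Since dp[10][8] = 3, nothing longer is possible.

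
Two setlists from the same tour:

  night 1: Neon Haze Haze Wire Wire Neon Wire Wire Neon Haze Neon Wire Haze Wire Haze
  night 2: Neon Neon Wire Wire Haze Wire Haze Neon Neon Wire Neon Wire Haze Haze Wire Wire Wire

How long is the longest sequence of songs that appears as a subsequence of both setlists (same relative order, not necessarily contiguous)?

9

One common subsequence of length 9: Neon [1,2], then Haze [2,5], then Haze [3,7], then Wire [5,10], then Neon [6,11], then Wire [7,12], then Wire [8,15], then Wire [12,16], then Wire [14,17]. dp[15][17] = 9 confirms this is the maximum.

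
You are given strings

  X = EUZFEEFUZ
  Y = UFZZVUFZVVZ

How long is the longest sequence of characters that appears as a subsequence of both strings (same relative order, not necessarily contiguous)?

4

Taking U (X #2, Y #1), Z (X #3, Y #4), F (X #4, Y #7), Z (X #9, Y #11) gives a common subsequence of length 4. The LCS DP gives dp[9][11] = 4, so this is optimal.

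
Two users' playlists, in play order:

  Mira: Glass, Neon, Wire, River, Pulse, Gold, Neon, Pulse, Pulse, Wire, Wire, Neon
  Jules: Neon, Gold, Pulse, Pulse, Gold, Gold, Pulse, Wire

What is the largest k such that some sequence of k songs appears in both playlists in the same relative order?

Match Neon at Mira[2]=Jules[1]; then Pulse at Mira[5]=Jules[4]; then Gold at Mira[6]=Jules[6]; then Pulse at Mira[9]=Jules[7]; then Wire at Mira[11]=Jules[8] — 5 songs in the same relative order in both. dp[12][8] = 5 confirms this is the maximum.

5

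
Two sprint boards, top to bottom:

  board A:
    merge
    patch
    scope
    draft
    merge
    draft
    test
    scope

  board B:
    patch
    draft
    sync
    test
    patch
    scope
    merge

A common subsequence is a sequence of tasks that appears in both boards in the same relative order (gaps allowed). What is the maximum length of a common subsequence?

Taking patch [2,1] → draft [4,2] → test [7,4] → scope [8,6] gives a common subsequence of length 4. Since dp[8][7] = 4, nothing longer is possible.

4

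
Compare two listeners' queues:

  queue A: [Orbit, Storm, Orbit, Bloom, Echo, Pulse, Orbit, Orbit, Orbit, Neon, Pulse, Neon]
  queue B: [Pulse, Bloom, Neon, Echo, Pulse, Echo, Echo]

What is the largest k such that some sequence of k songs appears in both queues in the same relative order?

3

Match Bloom (queue A #4, queue B #2), Echo (queue A #5, queue B #4), Pulse (queue A #6, queue B #5) — 3 songs in the same relative order in both. dp[12][7] = 3 confirms this is the maximum.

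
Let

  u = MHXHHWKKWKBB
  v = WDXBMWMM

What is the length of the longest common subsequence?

2

Let dp[i][j] be the LCS length of the first i characters of u and the first j characters of v. dp[i][j] = dp[i-1][j-1]+1 when the i-th and j-th characters match, else max(dp[i-1][j], dp[i][j-1]).
    ·  W  D  X  B  M  W  M  M
 ·  0  0  0  0  0  0  0  0  0
 M  0  0  0  0  0  1  1  1  1
 H  0  0  0  0  0  1  1  1  1
 X  0  0  0  1  1  1  1  1  1
 H  0  0  0  1  1  1  1  1  1
 H  0  0  0  1  1  1  1  1  1
 W  0  1  1  1  1  1  2  2  2
 K  0  1  1  1  1  1  2  2  2
 K  0  1  1  1  1  1  2  2  2
 W  0  1  1  1  1  1  2  2  2
 K  0  1  1  1  1  1  2  2  2
 B  0  1  1  1  2  2  2  2  2
 B  0  1  1  1  2  2  2  2  2
dp[12][8] = 2. One LCS (by backtracking along matches): MW.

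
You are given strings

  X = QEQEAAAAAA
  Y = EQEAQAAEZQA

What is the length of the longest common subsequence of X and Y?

7

Pick E [2,1] → Q [3,2] → E [4,3] → A [5,4] → A [6,6] → A [7,7] → A [10,11]; all 7 characters appear in both, in order. dp[10][11] = 7 confirms this is the maximum.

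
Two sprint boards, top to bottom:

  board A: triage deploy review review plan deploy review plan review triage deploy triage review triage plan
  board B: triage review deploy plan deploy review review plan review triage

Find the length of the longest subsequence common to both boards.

8

Taking triage (board A #1, board B #1) → deploy (board A #2, board B #3) → plan (board A #5, board B #4) → deploy (board A #6, board B #5) → review (board A #7, board B #7) → plan (board A #8, board B #8) → review (board A #13, board B #9) → triage (board A #14, board B #10) gives a common subsequence of length 8. Since dp[15][10] = 8, nothing longer is possible.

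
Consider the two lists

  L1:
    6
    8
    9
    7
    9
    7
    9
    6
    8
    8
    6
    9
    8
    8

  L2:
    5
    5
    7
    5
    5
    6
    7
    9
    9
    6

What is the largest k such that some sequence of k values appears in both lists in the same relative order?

Pick 6 (L1 #1, L2 #6), 7 (L1 #4, L2 #7), 9 (L1 #5, L2 #8), 9 (L1 #7, L2 #9), 6 (L1 #11, L2 #10); all 5 values appear in both, in order. dp[14][10] = 5 confirms this is the maximum.

5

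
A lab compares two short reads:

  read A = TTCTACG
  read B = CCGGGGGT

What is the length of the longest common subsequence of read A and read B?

Let dp[i][j] be the LCS length of the first i bases of read A and the first j bases of read B. dp[i][j] = dp[i-1][j-1]+1 when the i-th and j-th bases match, else max(dp[i-1][j], dp[i][j-1]).
    ·  C  C  G  G  G  G  G  T
 ·  0  0  0  0  0  0  0  0  0
 T  0  0  0  0  0  0  0  0  1
 T  0  0  0  0  0  0  0  0  1
 C  0  1  1  1  1  1  1  1  1
 T  0  1  1  1  1  1  1  1  2
 A  0  1  1  1  1  1  1  1  2
 C  0  1  2  2  2  2  2  2  2
 G  0  1  2  3  3  3  3  3  3
dp[7][8] = 3. One LCS (by backtracking along matches): CCG.

3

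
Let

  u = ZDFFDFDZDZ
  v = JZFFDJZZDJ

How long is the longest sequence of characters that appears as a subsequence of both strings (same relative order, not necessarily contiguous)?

One common subsequence of length 6: Z at u[1]=v[2]; then F at u[3]=v[3]; then F at u[4]=v[4]; then D at u[5]=v[5]; then Z at u[8]=v[8]; then D at u[9]=v[9]. The LCS DP gives dp[10][10] = 6, so this is optimal.

6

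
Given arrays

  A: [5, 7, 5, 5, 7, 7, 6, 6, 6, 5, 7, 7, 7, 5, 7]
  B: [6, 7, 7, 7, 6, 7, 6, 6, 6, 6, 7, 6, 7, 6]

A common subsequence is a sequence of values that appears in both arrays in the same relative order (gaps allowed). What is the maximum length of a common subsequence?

8

Pick 7 [2,3], 7 [5,4], 7 [6,6], 6 [7,8], 6 [8,9], 6 [9,10], 7 [11,11], 7 [12,13]; all 8 values appear in both, in order. Since dp[15][14] = 8, nothing longer is possible.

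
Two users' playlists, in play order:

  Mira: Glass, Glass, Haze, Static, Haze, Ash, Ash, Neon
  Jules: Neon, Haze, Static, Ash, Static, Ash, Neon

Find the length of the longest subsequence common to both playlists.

5

Pick Haze [3,2]; then Static [4,3]; then Ash [6,4]; then Ash [7,6]; then Neon [8,7]; all 5 songs appear in both, in order. dp[8][7] = 5 confirms this is the maximum.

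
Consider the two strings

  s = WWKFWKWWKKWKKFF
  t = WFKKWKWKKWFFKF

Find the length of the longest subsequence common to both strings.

One common subsequence of length 10: W (s #1, t #1) → K (s #3, t #4) → W (s #5, t #5) → K (s #6, t #6) → W (s #8, t #7) → K (s #9, t #8) → K (s #10, t #9) → W (s #11, t #10) → K (s #13, t #13) → F (s #15, t #14). dp[15][14] = 10 confirms this is the maximum.

10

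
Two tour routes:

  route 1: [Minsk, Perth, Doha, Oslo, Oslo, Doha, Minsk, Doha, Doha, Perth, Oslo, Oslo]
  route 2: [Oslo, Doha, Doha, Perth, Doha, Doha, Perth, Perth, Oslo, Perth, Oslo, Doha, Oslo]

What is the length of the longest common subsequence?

One common subsequence of length 7: Doha [3,2], then Doha [6,3], then Doha [8,5], then Doha [9,6], then Perth [10,10], then Oslo [11,11], then Oslo [12,13]. The LCS DP gives dp[12][13] = 7, so this is optimal.

7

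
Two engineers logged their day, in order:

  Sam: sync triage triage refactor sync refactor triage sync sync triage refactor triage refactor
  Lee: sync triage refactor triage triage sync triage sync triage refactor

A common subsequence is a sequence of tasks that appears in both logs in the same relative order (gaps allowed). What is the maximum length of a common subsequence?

8

Taking sync at Sam[1]=Lee[1], then triage at Sam[2]=Lee[4], then triage at Sam[3]=Lee[5], then sync at Sam[5]=Lee[6], then triage at Sam[7]=Lee[7], then sync at Sam[9]=Lee[8], then triage at Sam[12]=Lee[9], then refactor at Sam[13]=Lee[10] gives a common subsequence of length 8, and the DP table's final entry dp[13][10] is also 8, so no common subsequence is longer.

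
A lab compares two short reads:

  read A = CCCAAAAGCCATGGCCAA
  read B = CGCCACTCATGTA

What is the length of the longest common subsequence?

Match C [1,1], then C [2,3], then C [3,4], then A [7,5], then C [9,6], then C [10,8], then A [11,9], then T [12,10], then G [13,11], then A [18,13] — 10 bases in the same relative order in both. dp[18][13] = 10 confirms this is the maximum.

10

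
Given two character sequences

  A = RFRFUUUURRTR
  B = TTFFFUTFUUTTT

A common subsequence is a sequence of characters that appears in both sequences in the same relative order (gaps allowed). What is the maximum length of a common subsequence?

One common subsequence of length 6: F [2,4] → F [4,5] → U [5,6] → U [6,9] → U [7,10] → T [11,13]. dp[12][13] = 6 confirms this is the maximum.

6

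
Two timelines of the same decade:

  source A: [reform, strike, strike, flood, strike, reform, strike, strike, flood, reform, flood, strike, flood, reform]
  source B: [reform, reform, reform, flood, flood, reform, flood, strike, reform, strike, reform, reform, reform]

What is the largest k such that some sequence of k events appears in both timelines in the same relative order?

One common subsequence of length 7: reform (source A #1, source B #6), flood (source A #4, source B #7), strike (source A #5, source B #8), reform (source A #6, source B #9), strike (source A #7, source B #10), reform (source A #10, source B #12), reform (source A #14, source B #13). Since dp[14][13] = 7, nothing longer is possible.

7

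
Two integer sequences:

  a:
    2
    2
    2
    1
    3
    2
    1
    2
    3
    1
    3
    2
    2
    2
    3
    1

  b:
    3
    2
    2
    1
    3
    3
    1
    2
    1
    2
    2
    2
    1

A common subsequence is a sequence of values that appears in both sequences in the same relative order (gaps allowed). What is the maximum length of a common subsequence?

One common subsequence of length 11: 2 [2,2] → 2 [3,3] → 1 [4,4] → 3 [5,6] → 1 [7,7] → 2 [8,8] → 1 [10,9] → 2 [12,10] → 2 [13,11] → 2 [14,12] → 1 [16,13], and the DP table's final entry dp[16][13] is also 11, so no common subsequence is longer.

11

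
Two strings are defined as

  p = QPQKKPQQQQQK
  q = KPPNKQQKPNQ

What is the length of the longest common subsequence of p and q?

5

Taking Q [1,6], then Q [3,7], then K [5,8], then P [6,9], then Q [11,11] gives a common subsequence of length 5. dp[12][11] = 5 confirms this is the maximum.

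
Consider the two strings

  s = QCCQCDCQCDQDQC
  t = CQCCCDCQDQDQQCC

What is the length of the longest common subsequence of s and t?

Pick Q at s[1]=t[2], then C at s[2]=t[3], then C at s[3]=t[4], then C at s[5]=t[5], then D at s[6]=t[6], then C at s[7]=t[7], then Q at s[8]=t[8], then D at s[10]=t[9], then Q at s[11]=t[10], then D at s[12]=t[11], then Q at s[13]=t[13], then C at s[14]=t[15]; all 12 characters appear in both, in order, and the DP table's final entry dp[14][15] is also 12, so no common subsequence is longer.

12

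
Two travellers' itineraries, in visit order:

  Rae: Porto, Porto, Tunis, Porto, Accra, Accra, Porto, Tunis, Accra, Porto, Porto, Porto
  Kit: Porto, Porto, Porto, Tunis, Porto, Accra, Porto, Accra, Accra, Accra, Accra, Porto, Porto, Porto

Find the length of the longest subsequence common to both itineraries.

Pick Porto [1,2] → Porto [2,3] → Tunis [3,4] → Porto [4,7] → Accra [5,9] → Accra [6,10] → Accra [9,11] → Porto [10,12] → Porto [11,13] → Porto [12,14]; all 10 stops appear in both, in order. dp[12][14] = 10 confirms this is the maximum.

10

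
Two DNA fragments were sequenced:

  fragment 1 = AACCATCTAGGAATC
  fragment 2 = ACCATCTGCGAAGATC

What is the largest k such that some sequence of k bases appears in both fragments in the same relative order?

Match A at fragment 1[2]=fragment 2[1], then C at fragment 1[3]=fragment 2[2], then C at fragment 1[4]=fragment 2[3], then A at fragment 1[5]=fragment 2[4], then T at fragment 1[6]=fragment 2[5], then C at fragment 1[7]=fragment 2[6], then T at fragment 1[8]=fragment 2[7], then G at fragment 1[10]=fragment 2[8], then G at fragment 1[11]=fragment 2[10], then A at fragment 1[12]=fragment 2[12], then A at fragment 1[13]=fragment 2[14], then T at fragment 1[14]=fragment 2[15], then C at fragment 1[15]=fragment 2[16] — 13 bases in the same relative order in both, and the DP table's final entry dp[15][16] is also 13, so no common subsequence is longer.

13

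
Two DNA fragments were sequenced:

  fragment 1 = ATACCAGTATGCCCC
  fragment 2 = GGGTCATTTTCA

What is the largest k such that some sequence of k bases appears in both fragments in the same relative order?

6

One common subsequence of length 6: T (fragment 1 #2, fragment 2 #4), then C (fragment 1 #5, fragment 2 #5), then A (fragment 1 #6, fragment 2 #6), then T (fragment 1 #8, fragment 2 #9), then T (fragment 1 #10, fragment 2 #10), then C (fragment 1 #12, fragment 2 #11), and the DP table's final entry dp[15][12] is also 6, so no common subsequence is longer.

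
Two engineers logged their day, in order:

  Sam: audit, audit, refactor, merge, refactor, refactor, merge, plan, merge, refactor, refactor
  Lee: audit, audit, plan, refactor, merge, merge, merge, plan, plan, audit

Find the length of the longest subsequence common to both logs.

6

Match audit (Sam #1, Lee #1), then audit (Sam #2, Lee #2), then refactor (Sam #3, Lee #4), then merge (Sam #4, Lee #6), then merge (Sam #7, Lee #7), then plan (Sam #8, Lee #9) — 6 tasks in the same relative order in both. dp[11][10] = 6 confirms this is the maximum.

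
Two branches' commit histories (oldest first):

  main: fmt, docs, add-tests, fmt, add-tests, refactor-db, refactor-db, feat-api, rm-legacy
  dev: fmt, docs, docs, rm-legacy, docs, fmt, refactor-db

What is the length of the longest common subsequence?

4

One common subsequence of length 4: fmt at main[1]=dev[1] → docs at main[2]=dev[5] → fmt at main[4]=dev[6] → refactor-db at main[7]=dev[7]. The LCS DP gives dp[9][7] = 4, so this is optimal.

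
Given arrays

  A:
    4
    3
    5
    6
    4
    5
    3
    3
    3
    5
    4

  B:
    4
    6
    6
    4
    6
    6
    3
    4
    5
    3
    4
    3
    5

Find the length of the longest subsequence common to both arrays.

7

Let dp[i][j] be the LCS length of the first i values of A and the first j values of B. dp[i][j] = dp[i-1][j-1]+1 when the i-th and j-th values match, else max(dp[i-1][j], dp[i][j-1]).
    ·  4  6  6  4  6  6  3  4  5  3  4  3  5
 ·  0  0  0  0  0  0  0  0  0  0  0  0  0  0
 4  0  1  1  1  1  1  1  1  1  1  1  1  1  1
 3  0  1  1  1  1  1  1  2  2  2  2  2  2  2
 5  0  1  1  1  1  1  1  2  2  3  3  3  3  3
 6  0  1  2  2  2  2  2  2  2  3  3  3  3  3
 4  0  1  2  2  3  3  3  3  3  3  3  4  4  4
 5  0  1  2  2  3  3  3  3  3  4  4  4  4  5
 3  0  1  2  2  3  3  3  4  4  4  5  5  5  5
 3  0  1  2  2  3  3  3  4  4  4  5  5  6  6
 3  0  1  2  2  3  3  3  4  4  4  5  5  6  6
 5  0  1  2  2  3  3  3  4  4  5  5  5  6  7
 4  0  1  2  2  3  3  3  4  5  5  5  6  6  7
dp[11][13] = 7. One LCS (by backtracking along matches): 4, 3, 4, 5, 3, 3, 5.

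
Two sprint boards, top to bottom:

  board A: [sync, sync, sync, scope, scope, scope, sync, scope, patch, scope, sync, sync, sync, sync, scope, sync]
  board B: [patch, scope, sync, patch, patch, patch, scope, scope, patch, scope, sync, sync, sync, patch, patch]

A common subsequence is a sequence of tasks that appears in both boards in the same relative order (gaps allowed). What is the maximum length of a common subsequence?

Match sync at board A[1]=board B[3], then scope at board A[6]=board B[7], then scope at board A[8]=board B[8], then patch at board A[9]=board B[9], then scope at board A[10]=board B[10], then sync at board A[11]=board B[11], then sync at board A[12]=board B[12], then sync at board A[13]=board B[13] — 8 tasks in the same relative order in both, and the DP table's final entry dp[16][15] is also 8, so no common subsequence is longer.

8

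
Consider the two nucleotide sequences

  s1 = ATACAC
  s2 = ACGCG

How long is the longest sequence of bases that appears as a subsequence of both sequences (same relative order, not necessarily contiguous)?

3

Match A [3,1]; then C [4,2]; then C [6,4] — 3 bases in the same relative order in both. The LCS DP gives dp[6][5] = 3, so this is optimal.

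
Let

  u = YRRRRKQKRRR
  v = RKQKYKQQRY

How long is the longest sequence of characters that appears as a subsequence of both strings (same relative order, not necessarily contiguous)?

One common subsequence of length 5: R [5,1] → K [6,2] → Q [7,3] → K [8,6] → R [9,9], and the DP table's final entry dp[11][10] is also 5, so no common subsequence is longer.

5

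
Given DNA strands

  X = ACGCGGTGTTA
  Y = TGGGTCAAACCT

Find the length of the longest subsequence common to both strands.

Let dp[i][j] be the LCS length of the first i bases of X and the first j bases of Y. dp[i][j] = dp[i-1][j-1]+1 when the i-th and j-th bases match, else max(dp[i-1][j], dp[i][j-1]).
    ·  T  G  G  G  T  C  A  A  A  C  C  T
 ·  0  0  0  0  0  0  0  0  0  0  0  0  0
 A  0  0  0  0  0  0  0  1  1  1  1  1  1
 C  0  0  0  0  0  0  1  1  1  1  2  2  2
 G  0  0  1  1  1  1  1  1  1  1  2  2  2
 C  0  0  1  1  1  1  2  2  2  2  2  3  3
 G  0  0  1  2  2  2  2  2  2  2  2  3  3
 G  0  0  1  2  3  3  3  3  3  3  3  3  3
 T  0  1  1  2  3  4  4  4  4  4  4  4  4
 G  0  1  2  2  3  4  4  4  4  4  4  4  4
 T  0  1  2  2  3  4  4  4  4  4  4  4  5
 T  0  1  2  2  3  4  4  4  4  4  4  4  5
 A  0  1  2  2  3  4  4  5  5  5  5  5  5
dp[11][12] = 5. One LCS (by backtracking along matches): GGGTT.

5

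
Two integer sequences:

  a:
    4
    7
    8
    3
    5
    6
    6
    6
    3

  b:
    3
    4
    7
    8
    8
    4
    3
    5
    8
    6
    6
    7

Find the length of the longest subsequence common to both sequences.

7

Match 4 at a[1]=b[2] → 7 at a[2]=b[3] → 8 at a[3]=b[5] → 3 at a[4]=b[7] → 5 at a[5]=b[8] → 6 at a[6]=b[10] → 6 at a[7]=b[11] — 7 values in the same relative order in both. The LCS DP gives dp[9][12] = 7, so this is optimal.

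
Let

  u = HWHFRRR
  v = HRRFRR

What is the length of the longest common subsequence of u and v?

4

Taking H (u #1, v #1), then F (u #4, v #4), then R (u #6, v #5), then R (u #7, v #6) gives a common subsequence of length 4. The LCS DP gives dp[7][6] = 4, so this is optimal.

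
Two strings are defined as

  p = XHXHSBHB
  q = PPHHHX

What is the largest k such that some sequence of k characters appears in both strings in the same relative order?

Match H at p[2]=q[3]; then H at p[4]=q[4]; then H at p[7]=q[5] — 3 characters in the same relative order in both. The LCS DP gives dp[8][6] = 3, so this is optimal.

3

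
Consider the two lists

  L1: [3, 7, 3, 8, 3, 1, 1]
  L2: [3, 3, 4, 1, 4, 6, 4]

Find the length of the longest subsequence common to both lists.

3

Let dp[i][j] be the LCS length of the first i values of L1 and the first j values of L2. dp[i][j] = dp[i-1][j-1]+1 when the i-th and j-th values match, else max(dp[i-1][j], dp[i][j-1]).
    ·  3  3  4  1  4  6  4
 ·  0  0  0  0  0  0  0  0
 3  0  1  1  1  1  1  1  1
 7  0  1  1  1  1  1  1  1
 3  0  1  2  2  2  2  2  2
 8  0  1  2  2  2  2  2  2
 3  0  1  2  2  2  2  2  2
 1  0  1  2  2  3  3  3  3
 1  0  1  2  2  3  3  3  3
dp[7][7] = 3. One LCS (by backtracking along matches): 3, 3, 1.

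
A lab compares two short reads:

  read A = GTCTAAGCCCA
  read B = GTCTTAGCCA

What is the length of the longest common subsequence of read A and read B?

Pick G [1,1], T [2,2], C [3,3], T [4,5], A [6,6], G [7,7], C [9,8], C [10,9], A [11,10]; all 9 bases appear in both, in order. The LCS DP gives dp[11][10] = 9, so this is optimal.

9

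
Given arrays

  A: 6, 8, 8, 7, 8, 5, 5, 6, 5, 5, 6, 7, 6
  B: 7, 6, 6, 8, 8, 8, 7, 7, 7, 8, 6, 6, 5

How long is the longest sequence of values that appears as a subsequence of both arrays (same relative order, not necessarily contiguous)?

Pick 6 [1,3] → 8 [2,5] → 8 [3,6] → 7 [4,9] → 8 [5,10] → 6 [8,12] → 5 [10,13]; all 7 values appear in both, in order, and the DP table's final entry dp[13][13] is also 7, so no common subsequence is longer.

7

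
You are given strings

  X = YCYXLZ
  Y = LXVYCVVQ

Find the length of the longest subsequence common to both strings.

One common subsequence of length 2: Y (X #1, Y #4) → C (X #2, Y #5). Since dp[6][8] = 2, nothing longer is possible.

2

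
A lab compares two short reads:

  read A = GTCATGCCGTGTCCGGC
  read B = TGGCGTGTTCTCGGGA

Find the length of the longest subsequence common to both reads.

One common subsequence of length 11: G at read A[1]=read B[2], G at read A[6]=read B[3], C at read A[8]=read B[4], G at read A[9]=read B[5], T at read A[10]=read B[6], G at read A[11]=read B[7], T at read A[12]=read B[9], C at read A[13]=read B[10], C at read A[14]=read B[12], G at read A[15]=read B[14], G at read A[16]=read B[15]. The LCS DP gives dp[17][16] = 11, so this is optimal.

11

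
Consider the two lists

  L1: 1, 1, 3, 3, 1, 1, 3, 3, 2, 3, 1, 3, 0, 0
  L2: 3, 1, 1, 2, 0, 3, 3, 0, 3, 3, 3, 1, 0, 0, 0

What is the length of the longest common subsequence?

Pick 1 at L1[1]=L2[2]; then 1 at L1[2]=L2[3]; then 3 at L1[3]=L2[6]; then 3 at L1[4]=L2[7]; then 3 at L1[7]=L2[9]; then 3 at L1[8]=L2[10]; then 3 at L1[10]=L2[11]; then 1 at L1[11]=L2[12]; then 0 at L1[13]=L2[14]; then 0 at L1[14]=L2[15]; all 10 values appear in both, in order. The LCS DP gives dp[14][15] = 10, so this is optimal.

10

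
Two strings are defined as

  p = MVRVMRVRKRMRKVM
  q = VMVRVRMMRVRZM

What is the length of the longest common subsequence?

Taking M at p[1]=q[2] → V at p[2]=q[3] → R at p[3]=q[4] → V at p[4]=q[5] → M at p[5]=q[8] → R at p[6]=q[9] → V at p[7]=q[10] → R at p[8]=q[11] → M at p[15]=q[13] gives a common subsequence of length 9. Since dp[15][13] = 9, nothing longer is possible.

9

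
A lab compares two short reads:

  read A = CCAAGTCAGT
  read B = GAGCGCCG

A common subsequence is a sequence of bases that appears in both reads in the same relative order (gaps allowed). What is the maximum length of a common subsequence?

Let dp[i][j] be the LCS length of the first i bases of read A and the first j bases of read B. dp[i][j] = dp[i-1][j-1]+1 when the i-th and j-th bases match, else max(dp[i-1][j], dp[i][j-1]).
    ·  G  A  G  C  G  C  C  G
 ·  0  0  0  0  0  0  0  0  0
 C  0  0  0  0  1  1  1  1  1
 C  0  0  0  0  1  1  2  2  2
 A  0  0  1  1  1  1  2  2  2
 A  0  0  1  1  1  1  2  2  2
 G  0  1  1  2  2  2  2  2  3
 T  0  1  1  2  2  2  2  2  3
 C  0  1  1  2  3  3  3  3  3
 A  0  1  2  2  3  3  3  3  3
 G  0  1  2  3  3  4  4  4  4
 T  0  1  2  3  3  4  4  4  4
dp[10][8] = 4. One LCS (by backtracking along matches): CCCG.

4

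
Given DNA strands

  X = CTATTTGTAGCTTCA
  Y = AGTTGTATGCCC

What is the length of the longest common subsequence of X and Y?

Taking A (X #3, Y #1), T (X #5, Y #3), T (X #6, Y #4), G (X #7, Y #5), T (X #8, Y #6), A (X #9, Y #7), G (X #10, Y #9), C (X #11, Y #11), C (X #14, Y #12) gives a common subsequence of length 9. dp[15][12] = 9 confirms this is the maximum.

9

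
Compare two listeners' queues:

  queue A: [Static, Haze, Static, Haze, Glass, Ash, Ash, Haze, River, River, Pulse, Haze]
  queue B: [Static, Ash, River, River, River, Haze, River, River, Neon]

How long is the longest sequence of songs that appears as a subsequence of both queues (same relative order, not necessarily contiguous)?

5

Taking Static at queue A[3]=queue B[1]; then Ash at queue A[6]=queue B[2]; then Haze at queue A[8]=queue B[6]; then River at queue A[9]=queue B[7]; then River at queue A[10]=queue B[8] gives a common subsequence of length 5. dp[12][9] = 5 confirms this is the maximum.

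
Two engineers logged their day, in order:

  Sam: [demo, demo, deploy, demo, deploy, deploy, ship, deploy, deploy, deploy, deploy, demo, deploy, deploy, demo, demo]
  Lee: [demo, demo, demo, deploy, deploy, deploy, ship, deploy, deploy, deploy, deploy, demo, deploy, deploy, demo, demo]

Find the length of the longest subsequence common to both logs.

15

Match demo at Sam[1]=Lee[2], then demo at Sam[2]=Lee[3], then deploy at Sam[3]=Lee[4], then deploy at Sam[5]=Lee[5], then deploy at Sam[6]=Lee[6], then ship at Sam[7]=Lee[7], then deploy at Sam[8]=Lee[8], then deploy at Sam[9]=Lee[9], then deploy at Sam[10]=Lee[10], then deploy at Sam[11]=Lee[11], then demo at Sam[12]=Lee[12], then deploy at Sam[13]=Lee[13], then deploy at Sam[14]=Lee[14], then demo at Sam[15]=Lee[15], then demo at Sam[16]=Lee[16] — 15 tasks in the same relative order in both. dp[16][16] = 15 confirms this is the maximum.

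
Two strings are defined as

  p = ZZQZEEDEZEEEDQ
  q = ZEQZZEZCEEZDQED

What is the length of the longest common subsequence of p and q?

Taking Z [1,1] → Z [2,4] → Z [4,5] → E [5,6] → E [6,9] → E [8,10] → Z [9,11] → E [12,14] → D [13,15] gives a common subsequence of length 9, and the DP table's final entry dp[14][15] is also 9, so no common subsequence is longer.

9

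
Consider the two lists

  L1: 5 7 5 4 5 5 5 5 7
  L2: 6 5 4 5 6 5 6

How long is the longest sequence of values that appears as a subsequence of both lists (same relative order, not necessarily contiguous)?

4

One common subsequence of length 4: 5 [3,2] → 4 [4,3] → 5 [5,4] → 5 [6,6]. The LCS DP gives dp[9][7] = 4, so this is optimal.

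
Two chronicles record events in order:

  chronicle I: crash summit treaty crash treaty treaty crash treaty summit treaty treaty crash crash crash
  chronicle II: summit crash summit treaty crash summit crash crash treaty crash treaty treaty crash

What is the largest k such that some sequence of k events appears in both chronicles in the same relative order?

9

Pick crash at chronicle I[1]=chronicle II[2] → summit at chronicle I[2]=chronicle II[3] → treaty at chronicle I[3]=chronicle II[4] → crash at chronicle I[4]=chronicle II[8] → treaty at chronicle I[6]=chronicle II[9] → crash at chronicle I[7]=chronicle II[10] → treaty at chronicle I[10]=chronicle II[11] → treaty at chronicle I[11]=chronicle II[12] → crash at chronicle I[14]=chronicle II[13]; all 9 events appear in both, in order. dp[14][13] = 9 confirms this is the maximum.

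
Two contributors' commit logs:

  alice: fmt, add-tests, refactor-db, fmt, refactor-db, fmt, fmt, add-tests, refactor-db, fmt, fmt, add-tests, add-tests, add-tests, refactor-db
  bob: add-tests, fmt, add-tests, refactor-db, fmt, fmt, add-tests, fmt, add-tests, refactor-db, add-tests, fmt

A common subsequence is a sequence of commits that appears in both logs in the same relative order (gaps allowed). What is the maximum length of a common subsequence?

Pick fmt (alice #1, bob #2), add-tests (alice #2, bob #3), refactor-db (alice #3, bob #4), fmt (alice #4, bob #5), fmt (alice #6, bob #6), fmt (alice #7, bob #8), add-tests (alice #8, bob #9), refactor-db (alice #9, bob #10), fmt (alice #11, bob #12); all 9 commits appear in both, in order. Since dp[15][12] = 9, nothing longer is possible.

9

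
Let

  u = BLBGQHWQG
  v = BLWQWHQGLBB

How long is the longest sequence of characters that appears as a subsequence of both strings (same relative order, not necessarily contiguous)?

Let dp[i][j] be the LCS length of the first i characters of u and the first j characters of v. dp[i][j] = dp[i-1][j-1]+1 when the i-th and j-th characters match, else max(dp[i-1][j], dp[i][j-1]).
    ·  B  L  W  Q  W  H  Q  G  L  B  B
 ·  0  0  0  0  0  0  0  0  0  0  0  0
 B  0  1  1  1  1  1  1  1  1  1  1  1
 L  0  1  2  2  2  2  2  2  2  2  2  2
 B  0  1  2  2  2  2  2  2  2  2  3  3
 G  0  1  2  2  2  2  2  2  3  3  3  3
 Q  0  1  2  2  3  3  3  3  3  3  3  3
 H  0  1  2  2  3  3  4  4  4  4  4  4
 W  0  1  2  3  3  4  4  4  4  4  4  4
 Q  0  1  2  3  4  4  4  5  5  5  5  5
 G  0  1  2  3  4  4  4  5  6  6  6  6
dp[9][11] = 6. One LCS (by backtracking along matches): BLQHQG.

6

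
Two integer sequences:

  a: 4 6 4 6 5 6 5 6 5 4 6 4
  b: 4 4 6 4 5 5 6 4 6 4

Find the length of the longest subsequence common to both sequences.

9

Let dp[i][j] be the LCS length of the first i values of a and the first j values of b. dp[i][j] = dp[i-1][j-1]+1 when the i-th and j-th values match, else max(dp[i-1][j], dp[i][j-1]).
    ·  4  4  6  4  5  5  6  4  6  4
 ·  0  0  0  0  0  0  0  0  0  0  0
 4  0  1  1  1  1  1  1  1  1  1  1
 6  0  1  1  2  2  2  2  2  2  2  2
 4  0  1  2  2  3  3  3  3  3  3  3
 6  0  1  2  3  3  3  3  4  4  4  4
 5  0  1  2  3  3  4  4  4  4  4  4
 6  0  1  2  3  3  4  4  5  5  5  5
 5  0  1  2  3  3  4  5  5  5  5  5
 6  0  1  2  3  3  4  5  6  6  6  6
 5  0  1  2  3  3  4  5  6  6  6  6
 4  0  1  2  3  4  4  5  6  7  7  7
 6  0  1  2  3  4  4  5  6  7  8  8
 4  0  1  2  3  4  4  5  6  7  8  9
dp[12][10] = 9. One LCS (by backtracking along matches): 4, 6, 4, 5, 5, 6, 4, 6, 4.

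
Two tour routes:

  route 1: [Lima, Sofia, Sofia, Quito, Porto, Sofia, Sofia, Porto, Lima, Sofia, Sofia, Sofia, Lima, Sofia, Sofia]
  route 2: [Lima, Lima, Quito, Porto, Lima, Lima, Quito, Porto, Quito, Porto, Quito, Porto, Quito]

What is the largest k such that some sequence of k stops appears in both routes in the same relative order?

Taking Lima (route 1 #1, route 2 #2) → Quito (route 1 #4, route 2 #3) → Porto (route 1 #8, route 2 #4) → Lima (route 1 #9, route 2 #5) → Lima (route 1 #13, route 2 #6) gives a common subsequence of length 5. dp[15][13] = 5 confirms this is the maximum.

5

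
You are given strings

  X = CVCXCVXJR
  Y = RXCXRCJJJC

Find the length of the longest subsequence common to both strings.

4

Let dp[i][j] be the LCS length of the first i characters of X and the first j characters of Y. dp[i][j] = dp[i-1][j-1]+1 when the i-th and j-th characters match, else max(dp[i-1][j], dp[i][j-1]).
    ·  R  X  C  X  R  C  J  J  J  C
 ·  0  0  0  0  0  0  0  0  0  0  0
 C  0  0  0  1  1  1  1  1  1  1  1
 V  0  0  0  1  1  1  1  1  1  1  1
 C  0  0  0  1  1  1  2  2  2  2  2
 X  0  0  1  1  2  2  2  2  2  2  2
 C  0  0  1  2  2  2  3  3  3  3  3
 V  0  0  1  2  2  2  3  3  3  3  3
 X  0  0  1  2  3  3  3  3  3  3  3
 J  0  0  1  2  3  3  3  4  4  4  4
 R  0  1  1  2  3  4  4  4  4  4  4
dp[9][10] = 4. One LCS (by backtracking along matches): CXCJ.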